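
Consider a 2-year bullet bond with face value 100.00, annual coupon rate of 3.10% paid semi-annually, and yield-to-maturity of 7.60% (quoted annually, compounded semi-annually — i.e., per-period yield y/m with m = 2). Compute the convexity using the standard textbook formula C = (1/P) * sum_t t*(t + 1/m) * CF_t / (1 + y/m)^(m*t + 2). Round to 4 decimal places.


Answer: Convexity = 4.4937

Derivation:
Coupon per period c = face * coupon_rate / m = 1.550000
Periods per year m = 2; per-period yield y/m = 0.038000
Number of cashflows N = 4
Cashflows (t years, CF_t, discount factor 1/(1+y/m)^(m*t), PV):
  t = 0.5000: CF_t = 1.550000, DF = 0.963391, PV = 1.493256
  t = 1.0000: CF_t = 1.550000, DF = 0.928122, PV = 1.438590
  t = 1.5000: CF_t = 1.550000, DF = 0.894145, PV = 1.385925
  t = 2.0000: CF_t = 101.550000, DF = 0.861411, PV = 87.476322
Price P = sum_t PV_t = 91.794093
Convexity numerator sum_t t*(t + 1/m) * CF_t / (1+y/m)^(m*t + 2):
  t = 0.5000: term = 0.692962
  t = 1.0000: term = 2.002781
  t = 1.5000: term = 3.858924
  t = 2.0000: term = 405.943705
Convexity = (1/P) * sum = 412.498372 / 91.794093 = 4.493735


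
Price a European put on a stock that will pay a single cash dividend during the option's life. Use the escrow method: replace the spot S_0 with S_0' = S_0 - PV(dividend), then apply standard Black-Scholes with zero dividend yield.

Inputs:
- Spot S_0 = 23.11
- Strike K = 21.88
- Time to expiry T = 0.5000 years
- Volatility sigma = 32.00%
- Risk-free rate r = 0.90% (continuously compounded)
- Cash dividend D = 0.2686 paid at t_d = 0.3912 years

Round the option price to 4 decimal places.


PV(D) = D * exp(-r * t_d) = 0.2686 * 0.99648539 = 0.26765598
S_0' = S_0 - PV(D) = 23.1100 - 0.26765598 = 22.84234402
d1 = (ln(S_0'/K) + (r + sigma^2/2)*T) / (sigma*sqrt(T)) = 0.32324958
d2 = d1 - sigma*sqrt(T) = 0.09697541
exp(-rT) = 0.99551011
N(-d1) = 0.37325312; N(-d2) = 0.46137296
P = K * exp(-rT) * N(-d2) - S_0' * N(-d1) = 21.8800 * 0.99551011 * 0.46137296 - 22.84234402 * 0.37325312 = 1.5235

Answer: Price = 1.5235


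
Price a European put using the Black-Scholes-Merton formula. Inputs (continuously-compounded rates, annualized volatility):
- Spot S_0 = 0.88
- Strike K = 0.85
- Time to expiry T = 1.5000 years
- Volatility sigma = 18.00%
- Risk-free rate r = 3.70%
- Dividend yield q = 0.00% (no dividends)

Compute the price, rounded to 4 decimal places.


d1 = (ln(S/K) + (r - q + 0.5*sigma^2) * T) / (sigma * sqrt(T)) = 0.51931704
d2 = d1 - sigma * sqrt(T) = 0.29886296
exp(-rT) = 0.94601202; exp(-qT) = 1.00000000
P = K * exp(-rT) * N(-d2) - S_0 * exp(-qT) * N(-d1)
N(-d1) = 0.30176984; N(-d2) = 0.38252230
P = 0.8500 * 0.94601202 * 0.38252230 - 0.8800 * 1.00000000 * 0.30176984 = 0.0420

Answer: Price = 0.0420


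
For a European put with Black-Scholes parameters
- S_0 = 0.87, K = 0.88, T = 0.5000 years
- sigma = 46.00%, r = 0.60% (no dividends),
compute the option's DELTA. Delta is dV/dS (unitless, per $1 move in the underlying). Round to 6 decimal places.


Answer: Delta = -0.445625

Derivation:
d1 = 0.1367215685; d2 = -0.1885475509
phi(d1) = 0.3952309795; exp(-qT) = 1.0000000000; exp(-rT) = 0.9970044955
N(-d1) = 0.4456254402
Delta = -exp(-qT) * N(-d1) = -1.0000000000 * 0.4456254402 = -0.445625


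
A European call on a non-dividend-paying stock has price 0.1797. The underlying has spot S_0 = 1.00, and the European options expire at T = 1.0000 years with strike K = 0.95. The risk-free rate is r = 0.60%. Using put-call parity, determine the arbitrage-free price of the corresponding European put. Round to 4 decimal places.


Answer: Put price = 0.1240

Derivation:
Put-call parity: C - P = S_0 * exp(-qT) - K * exp(-rT).
S_0 * exp(-qT) = 1.0000 * 1.00000000 = 1.00000000
K * exp(-rT) = 0.9500 * 0.99401796 = 0.94431707
P = C - S*exp(-qT) + K*exp(-rT)
P = 0.1797 - 1.00000000 + 0.94431707 = 0.1240


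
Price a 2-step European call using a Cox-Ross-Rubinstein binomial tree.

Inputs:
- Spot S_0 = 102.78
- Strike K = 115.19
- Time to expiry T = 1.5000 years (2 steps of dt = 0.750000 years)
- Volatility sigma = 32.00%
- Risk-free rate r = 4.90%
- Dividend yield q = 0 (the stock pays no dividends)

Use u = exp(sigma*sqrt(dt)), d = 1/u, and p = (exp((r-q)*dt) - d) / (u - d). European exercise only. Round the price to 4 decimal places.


dt = T/N = 0.750000
u = exp(sigma*sqrt(dt)) = 1.319335; d = 1/u = 0.757957
p = (exp((r-q)*dt) - d) / (u - d) = 0.497840
Discount per step: exp(-r*dt) = 0.963917
Stock lattice S(k, i) with i counting down-moves:
  k=0: S(0,0) = 102.7800
  k=1: S(1,0) = 135.6013; S(1,1) = 77.9029
  k=2: S(2,0) = 178.9036; S(2,1) = 102.7800; S(2,2) = 59.0470
Terminal payoffs V(N, i) = max(S_T - K, 0):
  V(2,0) = 63.713587; V(2,1) = 0.000000; V(2,2) = 0.000000
Backward induction: V(k, i) = exp(-r*dt) * [p * V(k+1, i) + (1-p) * V(k+1, i+1)].
  V(1,0) = exp(-r*dt) * [p*63.713587 + (1-p)*0.000000] = 30.574632
  V(1,1) = exp(-r*dt) * [p*0.000000 + (1-p)*0.000000] = 0.000000
  V(0,0) = exp(-r*dt) * [p*30.574632 + (1-p)*0.000000] = 14.672037

Answer: Price = V(0,0) = 14.6720


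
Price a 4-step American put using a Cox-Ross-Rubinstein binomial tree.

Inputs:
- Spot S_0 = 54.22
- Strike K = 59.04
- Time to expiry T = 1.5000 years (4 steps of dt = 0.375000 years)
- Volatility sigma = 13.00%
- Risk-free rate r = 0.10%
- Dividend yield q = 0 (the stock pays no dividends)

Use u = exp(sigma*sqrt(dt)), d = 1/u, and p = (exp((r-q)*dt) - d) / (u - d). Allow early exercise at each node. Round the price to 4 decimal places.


dt = T/N = 0.375000
u = exp(sigma*sqrt(dt)) = 1.082863; d = 1/u = 0.923478
p = (exp((r-q)*dt) - d) / (u - d) = 0.482462
Discount per step: exp(-r*dt) = 0.999625
Stock lattice S(k, i) with i counting down-moves:
  k=0: S(0,0) = 54.2200
  k=1: S(1,0) = 58.7128; S(1,1) = 50.0710
  k=2: S(2,0) = 63.5779; S(2,1) = 54.2200; S(2,2) = 46.2394
  k=3: S(3,0) = 68.8462; S(3,1) = 58.7128; S(3,2) = 50.0710; S(3,3) = 42.7011
  k=4: S(4,0) = 74.5510; S(4,1) = 63.5779; S(4,2) = 54.2200; S(4,3) = 46.2394; S(4,4) = 39.4335
Terminal payoffs V(N, i) = max(K - S_T, 0):
  V(4,0) = 0.000000; V(4,1) = 0.000000; V(4,2) = 4.820000; V(4,3) = 12.800565; V(4,4) = 19.606482
Backward induction: V(k, i) = exp(-r*dt) * [p * V(k+1, i) + (1-p) * V(k+1, i+1)]; then take max(V_cont, immediate exercise) for American.
  V(3,0) = exp(-r*dt) * [p*0.000000 + (1-p)*0.000000] = 0.000000; exercise = 0.000000; V(3,0) = max -> 0.000000
  V(3,1) = exp(-r*dt) * [p*0.000000 + (1-p)*4.820000] = 2.493600; exercise = 0.327171; V(3,1) = max -> 2.493600
  V(3,2) = exp(-r*dt) * [p*4.820000 + (1-p)*12.800565] = 8.946893; exercise = 8.969029; V(3,2) = max -> 8.969029
  V(3,3) = exp(-r*dt) * [p*12.800565 + (1-p)*19.606482] = 16.316768; exercise = 16.338904; V(3,3) = max -> 16.338904
  V(2,0) = exp(-r*dt) * [p*0.000000 + (1-p)*2.493600] = 1.290050; exercise = 0.000000; V(2,0) = max -> 1.290050
  V(2,1) = exp(-r*dt) * [p*2.493600 + (1-p)*8.969029] = 5.842691; exercise = 4.820000; V(2,1) = max -> 5.842691
  V(2,2) = exp(-r*dt) * [p*8.969029 + (1-p)*16.338904] = 12.778429; exercise = 12.800565; V(2,2) = max -> 12.800565
  V(1,0) = exp(-r*dt) * [p*1.290050 + (1-p)*5.842691] = 3.644849; exercise = 0.327171; V(1,0) = max -> 3.644849
  V(1,1) = exp(-r*dt) * [p*5.842691 + (1-p)*12.800565] = 9.440117; exercise = 8.969029; V(1,1) = max -> 9.440117
  V(0,0) = exp(-r*dt) * [p*3.644849 + (1-p)*9.440117] = 6.641632; exercise = 4.820000; V(0,0) = max -> 6.641632

Answer: Price = V(0,0) = 6.6416


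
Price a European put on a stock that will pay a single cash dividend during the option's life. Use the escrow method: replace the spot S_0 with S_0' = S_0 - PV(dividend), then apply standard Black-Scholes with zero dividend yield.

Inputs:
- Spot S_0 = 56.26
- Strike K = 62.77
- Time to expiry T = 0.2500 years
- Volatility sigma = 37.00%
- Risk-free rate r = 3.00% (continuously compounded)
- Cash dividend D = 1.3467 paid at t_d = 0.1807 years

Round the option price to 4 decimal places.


Answer: Price = 8.9716

Derivation:
PV(D) = D * exp(-r * t_d) = 1.3467 * 0.99459367 = 1.33941929
S_0' = S_0 - PV(D) = 56.2600 - 1.33941929 = 54.92058071
d1 = (ln(S_0'/K) + (r + sigma^2/2)*T) / (sigma*sqrt(T)) = -0.58906269
d2 = d1 - sigma*sqrt(T) = -0.77406269
exp(-rT) = 0.99252805
N(-d1) = 0.72209039; N(-d2) = 0.78055314
P = K * exp(-rT) * N(-d2) - S_0' * N(-d1) = 62.7700 * 0.99252805 * 0.78055314 - 54.92058071 * 0.72209039 = 8.9716


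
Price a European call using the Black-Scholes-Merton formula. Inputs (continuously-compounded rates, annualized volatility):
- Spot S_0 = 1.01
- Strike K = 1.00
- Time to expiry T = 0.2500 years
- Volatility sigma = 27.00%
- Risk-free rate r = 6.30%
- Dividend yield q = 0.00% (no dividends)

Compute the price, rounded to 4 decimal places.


Answer: Price = 0.0674

Derivation:
d1 = (ln(S/K) + (r - q + 0.5*sigma^2) * T) / (sigma * sqrt(T)) = 0.25787282
d2 = d1 - sigma * sqrt(T) = 0.12287282
exp(-rT) = 0.98437338; exp(-qT) = 1.00000000
C = S_0 * exp(-qT) * N(d1) - K * exp(-rT) * N(d2)
N(d1) = 0.60174747; N(d2) = 0.54889610
C = 1.0100 * 1.00000000 * 0.60174747 - 1.0000 * 0.98437338 * 0.54889610 = 0.0674


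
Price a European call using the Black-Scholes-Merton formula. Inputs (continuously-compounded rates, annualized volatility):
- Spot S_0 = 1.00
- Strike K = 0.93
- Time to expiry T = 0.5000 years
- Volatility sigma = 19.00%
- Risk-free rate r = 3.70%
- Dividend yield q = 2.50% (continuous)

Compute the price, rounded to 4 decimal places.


d1 = (ln(S/K) + (r - q + 0.5*sigma^2) * T) / (sigma * sqrt(T)) = 0.65199483
d2 = d1 - sigma * sqrt(T) = 0.51764454
exp(-rT) = 0.98167007; exp(-qT) = 0.98757780
C = S_0 * exp(-qT) * N(d1) - K * exp(-rT) * N(d2)
N(d1) = 0.74279774; N(d2) = 0.69764685
C = 1.0000 * 0.98757780 * 0.74279774 - 0.9300 * 0.98167007 * 0.69764685 = 0.0967

Answer: Price = 0.0967


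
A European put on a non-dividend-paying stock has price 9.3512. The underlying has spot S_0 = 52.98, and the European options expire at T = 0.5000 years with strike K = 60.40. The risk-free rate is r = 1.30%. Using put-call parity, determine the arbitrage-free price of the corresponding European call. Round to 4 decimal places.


Answer: Call price = 2.3225

Derivation:
Put-call parity: C - P = S_0 * exp(-qT) - K * exp(-rT).
S_0 * exp(-qT) = 52.9800 * 1.00000000 = 52.98000000
K * exp(-rT) = 60.4000 * 0.99352108 = 60.00867319
C = P + S*exp(-qT) - K*exp(-rT)
C = 9.3512 + 52.98000000 - 60.00867319 = 2.3225


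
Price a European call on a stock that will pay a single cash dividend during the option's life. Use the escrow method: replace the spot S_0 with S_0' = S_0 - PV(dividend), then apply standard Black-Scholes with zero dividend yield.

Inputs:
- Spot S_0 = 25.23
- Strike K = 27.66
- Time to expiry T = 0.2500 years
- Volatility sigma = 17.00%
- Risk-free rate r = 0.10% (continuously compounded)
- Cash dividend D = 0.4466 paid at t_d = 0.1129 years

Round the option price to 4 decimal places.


PV(D) = D * exp(-r * t_d) = 0.4466 * 0.99988711 = 0.44654958
S_0' = S_0 - PV(D) = 25.2300 - 0.44654958 = 24.78345042
d1 = (ln(S_0'/K) + (r + sigma^2/2)*T) / (sigma*sqrt(T)) = -1.24645550
d2 = d1 - sigma*sqrt(T) = -1.33145550
exp(-rT) = 0.99975003
N(d1) = 0.10629861; N(d2) = 0.09151959
C = S_0' * N(d1) - K * exp(-rT) * N(d2) = 24.78345042 * 0.10629861 - 27.6600 * 0.99975003 * 0.09151959 = 0.1036

Answer: Price = 0.1036


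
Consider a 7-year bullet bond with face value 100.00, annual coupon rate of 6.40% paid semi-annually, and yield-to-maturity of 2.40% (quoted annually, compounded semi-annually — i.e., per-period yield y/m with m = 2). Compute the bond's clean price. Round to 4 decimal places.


Answer: Price = 125.6334

Derivation:
Coupon per period c = face * coupon_rate / m = 3.200000
Periods per year m = 2; per-period yield y/m = 0.012000
Number of cashflows N = 14
Cashflows (t years, CF_t, discount factor 1/(1+y/m)^(m*t), PV):
  t = 0.5000: CF_t = 3.200000, DF = 0.988142, PV = 3.162055
  t = 1.0000: CF_t = 3.200000, DF = 0.976425, PV = 3.124561
  t = 1.5000: CF_t = 3.200000, DF = 0.964847, PV = 3.087510
  t = 2.0000: CF_t = 3.200000, DF = 0.953406, PV = 3.050900
  t = 2.5000: CF_t = 3.200000, DF = 0.942101, PV = 3.014723
  t = 3.0000: CF_t = 3.200000, DF = 0.930930, PV = 2.978975
  t = 3.5000: CF_t = 3.200000, DF = 0.919891, PV = 2.943651
  t = 4.0000: CF_t = 3.200000, DF = 0.908983, PV = 2.908747
  t = 4.5000: CF_t = 3.200000, DF = 0.898205, PV = 2.874255
  t = 5.0000: CF_t = 3.200000, DF = 0.887554, PV = 2.840173
  t = 5.5000: CF_t = 3.200000, DF = 0.877030, PV = 2.806495
  t = 6.0000: CF_t = 3.200000, DF = 0.866630, PV = 2.773217
  t = 6.5000: CF_t = 3.200000, DF = 0.856354, PV = 2.740333
  t = 7.0000: CF_t = 103.200000, DF = 0.846200, PV = 87.327801
Price P = sum_t PV_t = 125.633397


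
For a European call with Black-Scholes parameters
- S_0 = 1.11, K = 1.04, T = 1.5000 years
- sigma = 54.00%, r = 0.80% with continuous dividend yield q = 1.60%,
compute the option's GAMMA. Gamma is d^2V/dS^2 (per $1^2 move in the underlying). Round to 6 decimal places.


Answer: Gamma = 0.487572

Derivation:
d1 = 0.4110293718; d2 = -0.2503328587
phi(d1) = 0.3666267034; exp(-qT) = 0.9762857098; exp(-rT) = 0.9880717129
Gamma = exp(-qT) * phi(d1) / (S * sigma * sqrt(T)) = 0.9762857098 * 0.3666267034 / (1.1100 * 0.5400 * 1.2247448714) = 0.487572


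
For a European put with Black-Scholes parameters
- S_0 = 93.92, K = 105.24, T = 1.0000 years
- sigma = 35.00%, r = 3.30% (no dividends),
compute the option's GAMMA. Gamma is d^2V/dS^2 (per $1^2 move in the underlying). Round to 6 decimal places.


Answer: Gamma = 0.012117

Derivation:
d1 = -0.0558574288; d2 = -0.4058574288
phi(d1) = 0.3983204052; exp(-qT) = 1.0000000000; exp(-rT) = 0.9675385596
Gamma = exp(-qT) * phi(d1) / (S * sigma * sqrt(T)) = 1.0000000000 * 0.3983204052 / (93.9200 * 0.3500 * 1.0000000000) = 0.012117


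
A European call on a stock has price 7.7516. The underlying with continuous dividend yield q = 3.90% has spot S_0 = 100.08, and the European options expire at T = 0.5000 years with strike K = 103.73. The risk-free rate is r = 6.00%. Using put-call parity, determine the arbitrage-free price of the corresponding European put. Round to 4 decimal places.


Answer: Put price = 10.2686

Derivation:
Put-call parity: C - P = S_0 * exp(-qT) - K * exp(-rT).
S_0 * exp(-qT) = 100.0800 * 0.98068890 = 98.14734463
K * exp(-rT) = 103.7300 * 0.97044553 = 100.66431519
P = C - S*exp(-qT) + K*exp(-rT)
P = 7.7516 - 98.14734463 + 100.66431519 = 10.2686


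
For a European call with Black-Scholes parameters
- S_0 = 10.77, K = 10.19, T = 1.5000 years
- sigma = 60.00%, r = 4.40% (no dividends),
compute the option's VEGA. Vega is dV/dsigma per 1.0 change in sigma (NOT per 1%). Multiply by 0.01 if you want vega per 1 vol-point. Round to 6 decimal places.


Answer: Vega = 4.566481

Derivation:
d1 = 0.5325702970; d2 = -0.2022766258
phi(d1) = 0.3461946486; exp(-qT) = 1.0000000000; exp(-rT) = 0.9361308643
Vega = S * exp(-qT) * phi(d1) * sqrt(T) = 10.7700 * 1.0000000000 * 0.3461946486 * 1.2247448714 = 4.566481


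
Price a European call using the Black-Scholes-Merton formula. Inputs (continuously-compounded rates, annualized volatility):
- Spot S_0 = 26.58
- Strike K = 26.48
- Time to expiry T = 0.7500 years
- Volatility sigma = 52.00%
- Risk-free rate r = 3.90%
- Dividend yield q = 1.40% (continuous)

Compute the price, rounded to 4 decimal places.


d1 = (ln(S/K) + (r - q + 0.5*sigma^2) * T) / (sigma * sqrt(T)) = 0.27517252
d2 = d1 - sigma * sqrt(T) = -0.17516069
exp(-rT) = 0.97117364; exp(-qT) = 0.98955493
C = S_0 * exp(-qT) * N(d1) - K * exp(-rT) * N(d2)
N(d1) = 0.60840815; N(d2) = 0.43047668
C = 26.5800 * 0.98955493 * 0.60840815 - 26.4800 * 0.97117364 * 0.43047668 = 4.9321

Answer: Price = 4.9321


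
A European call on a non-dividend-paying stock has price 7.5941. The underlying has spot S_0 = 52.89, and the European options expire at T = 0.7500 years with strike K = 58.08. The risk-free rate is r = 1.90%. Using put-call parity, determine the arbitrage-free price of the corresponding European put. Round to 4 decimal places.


Answer: Put price = 11.9623

Derivation:
Put-call parity: C - P = S_0 * exp(-qT) - K * exp(-rT).
S_0 * exp(-qT) = 52.8900 * 1.00000000 = 52.89000000
K * exp(-rT) = 58.0800 * 0.98585105 = 57.25822902
P = C - S*exp(-qT) + K*exp(-rT)
P = 7.5941 - 52.89000000 + 57.25822902 = 11.9623


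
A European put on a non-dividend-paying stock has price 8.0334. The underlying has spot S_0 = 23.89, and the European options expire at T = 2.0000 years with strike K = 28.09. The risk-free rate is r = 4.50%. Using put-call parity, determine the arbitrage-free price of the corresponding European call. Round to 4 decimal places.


Put-call parity: C - P = S_0 * exp(-qT) - K * exp(-rT).
S_0 * exp(-qT) = 23.8900 * 1.00000000 = 23.89000000
K * exp(-rT) = 28.0900 * 0.91393119 = 25.67232699
C = P + S*exp(-qT) - K*exp(-rT)
C = 8.0334 + 23.89000000 - 25.67232699 = 6.2511

Answer: Call price = 6.2511


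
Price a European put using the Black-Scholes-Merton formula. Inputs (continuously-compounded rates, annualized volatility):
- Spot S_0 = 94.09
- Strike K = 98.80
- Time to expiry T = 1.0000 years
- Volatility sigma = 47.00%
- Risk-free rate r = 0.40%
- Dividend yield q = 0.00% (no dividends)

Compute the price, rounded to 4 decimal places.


Answer: Price = 20.1196

Derivation:
d1 = (ln(S/K) + (r - q + 0.5*sigma^2) * T) / (sigma * sqrt(T)) = 0.13958333
d2 = d1 - sigma * sqrt(T) = -0.33041667
exp(-rT) = 0.99600799; exp(-qT) = 1.00000000
P = K * exp(-rT) * N(-d2) - S_0 * exp(-qT) * N(-d1)
N(-d1) = 0.44449461; N(-d2) = 0.62945743
P = 98.8000 * 0.99600799 * 0.62945743 - 94.0900 * 1.00000000 * 0.44449461 = 20.1196


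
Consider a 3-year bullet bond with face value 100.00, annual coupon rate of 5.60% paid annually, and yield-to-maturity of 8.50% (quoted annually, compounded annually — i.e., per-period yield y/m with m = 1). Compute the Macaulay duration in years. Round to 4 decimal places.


Coupon per period c = face * coupon_rate / m = 5.600000
Periods per year m = 1; per-period yield y/m = 0.085000
Number of cashflows N = 3
Cashflows (t years, CF_t, discount factor 1/(1+y/m)^(m*t), PV):
  t = 1.0000: CF_t = 5.600000, DF = 0.921659, PV = 5.161290
  t = 2.0000: CF_t = 5.600000, DF = 0.849455, PV = 4.756950
  t = 3.0000: CF_t = 105.600000, DF = 0.782908, PV = 82.675095
Price P = sum_t PV_t = 92.593335
Macaulay numerator sum_t t * PV_t:
  t * PV_t at t = 1.0000: 5.161290
  t * PV_t at t = 2.0000: 9.513899
  t * PV_t at t = 3.0000: 248.025286
Macaulay duration D = (sum_t t * PV_t) / P = 262.700475 / 92.593335 = 2.837142

Answer: Macaulay duration = 2.8371 years


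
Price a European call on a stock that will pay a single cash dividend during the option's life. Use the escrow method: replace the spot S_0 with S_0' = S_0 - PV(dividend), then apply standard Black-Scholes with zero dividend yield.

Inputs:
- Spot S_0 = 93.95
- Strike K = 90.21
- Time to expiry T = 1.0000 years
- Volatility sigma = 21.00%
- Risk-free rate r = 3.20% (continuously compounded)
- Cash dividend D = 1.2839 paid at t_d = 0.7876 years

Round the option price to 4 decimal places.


Answer: Price = 10.4896

Derivation:
PV(D) = D * exp(-r * t_d) = 1.2839 * 0.97511175 = 1.25194597
S_0' = S_0 - PV(D) = 93.9500 - 1.25194597 = 92.69805403
d1 = (ln(S_0'/K) + (r + sigma^2/2)*T) / (sigma*sqrt(T)) = 0.38693902
d2 = d1 - sigma*sqrt(T) = 0.17693902
exp(-rT) = 0.96850658
N(d1) = 0.65059932; N(d2) = 0.57022186
C = S_0' * N(d1) - K * exp(-rT) * N(d2) = 92.69805403 * 0.65059932 - 90.2100 * 0.96850658 * 0.57022186 = 10.4896


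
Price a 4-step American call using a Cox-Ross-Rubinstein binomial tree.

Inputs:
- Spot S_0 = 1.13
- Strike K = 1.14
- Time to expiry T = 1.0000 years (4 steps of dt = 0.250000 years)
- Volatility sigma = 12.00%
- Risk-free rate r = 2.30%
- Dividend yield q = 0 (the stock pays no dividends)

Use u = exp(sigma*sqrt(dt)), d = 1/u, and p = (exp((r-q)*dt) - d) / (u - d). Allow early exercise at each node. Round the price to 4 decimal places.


dt = T/N = 0.250000
u = exp(sigma*sqrt(dt)) = 1.061837; d = 1/u = 0.941765
p = (exp((r-q)*dt) - d) / (u - d) = 0.533030
Discount per step: exp(-r*dt) = 0.994266
Stock lattice S(k, i) with i counting down-moves:
  k=0: S(0,0) = 1.1300
  k=1: S(1,0) = 1.1999; S(1,1) = 1.0642
  k=2: S(2,0) = 1.2741; S(2,1) = 1.1300; S(2,2) = 1.0022
  k=3: S(3,0) = 1.3529; S(3,1) = 1.1999; S(3,2) = 1.0642; S(3,3) = 0.9439
  k=4: S(4,0) = 1.4365; S(4,1) = 1.2741; S(4,2) = 1.1300; S(4,3) = 1.0022; S(4,4) = 0.8889
Terminal payoffs V(N, i) = max(S_T - K, 0):
  V(4,0) = 0.296512; V(4,1) = 0.134071; V(4,2) = 0.000000; V(4,3) = 0.000000; V(4,4) = 0.000000
Backward induction: V(k, i) = exp(-r*dt) * [p * V(k+1, i) + (1-p) * V(k+1, i+1)]; then take max(V_cont, immediate exercise) for American.
  V(3,0) = exp(-r*dt) * [p*0.296512 + (1-p)*0.134071] = 0.219392; exercise = 0.212856; V(3,0) = max -> 0.219392
  V(3,1) = exp(-r*dt) * [p*0.134071 + (1-p)*0.000000] = 0.071054; exercise = 0.059875; V(3,1) = max -> 0.071054
  V(3,2) = exp(-r*dt) * [p*0.000000 + (1-p)*0.000000] = 0.000000; exercise = 0.000000; V(3,2) = max -> 0.000000
  V(3,3) = exp(-r*dt) * [p*0.000000 + (1-p)*0.000000] = 0.000000; exercise = 0.000000; V(3,3) = max -> 0.000000
  V(2,0) = exp(-r*dt) * [p*0.219392 + (1-p)*0.071054] = 0.149262; exercise = 0.134071; V(2,0) = max -> 0.149262
  V(2,1) = exp(-r*dt) * [p*0.071054 + (1-p)*0.000000] = 0.037657; exercise = 0.000000; V(2,1) = max -> 0.037657
  V(2,2) = exp(-r*dt) * [p*0.000000 + (1-p)*0.000000] = 0.000000; exercise = 0.000000; V(2,2) = max -> 0.000000
  V(1,0) = exp(-r*dt) * [p*0.149262 + (1-p)*0.037657] = 0.096589; exercise = 0.059875; V(1,0) = max -> 0.096589
  V(1,1) = exp(-r*dt) * [p*0.037657 + (1-p)*0.000000] = 0.019957; exercise = 0.000000; V(1,1) = max -> 0.019957
  V(0,0) = exp(-r*dt) * [p*0.096589 + (1-p)*0.019957] = 0.060456; exercise = 0.000000; V(0,0) = max -> 0.060456

Answer: Price = V(0,0) = 0.0605


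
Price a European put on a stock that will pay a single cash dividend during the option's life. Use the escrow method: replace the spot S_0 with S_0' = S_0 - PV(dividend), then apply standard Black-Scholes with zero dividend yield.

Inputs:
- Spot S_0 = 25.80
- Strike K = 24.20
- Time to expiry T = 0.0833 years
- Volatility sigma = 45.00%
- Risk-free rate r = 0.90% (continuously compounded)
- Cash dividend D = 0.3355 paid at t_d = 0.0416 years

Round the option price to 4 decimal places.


PV(D) = D * exp(-r * t_d) = 0.3355 * 0.99962567 = 0.33537441
S_0' = S_0 - PV(D) = 25.8000 - 0.33537441 = 25.46462559
d1 = (ln(S_0'/K) + (r + sigma^2/2)*T) / (sigma*sqrt(T)) = 0.46290772
d2 = d1 - sigma*sqrt(T) = 0.33302989
exp(-rT) = 0.99925058
N(-d1) = 0.32171526; N(-d2) = 0.36955586
P = K * exp(-rT) * N(-d2) - S_0' * N(-d1) = 24.2000 * 0.99925058 * 0.36955586 - 25.46462559 * 0.32171526 = 0.7442

Answer: Price = 0.7442


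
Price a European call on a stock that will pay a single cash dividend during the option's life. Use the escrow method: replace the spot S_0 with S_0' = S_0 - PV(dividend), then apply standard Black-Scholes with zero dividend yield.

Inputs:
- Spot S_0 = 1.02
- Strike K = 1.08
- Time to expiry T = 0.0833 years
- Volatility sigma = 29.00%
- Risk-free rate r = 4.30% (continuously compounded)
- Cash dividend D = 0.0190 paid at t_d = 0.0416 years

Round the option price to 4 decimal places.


Answer: Price = 0.0093

Derivation:
PV(D) = D * exp(-r * t_d) = 0.0190 * 0.99821280 = 0.01896604
S_0' = S_0 - PV(D) = 1.0200 - 0.01896604 = 1.00103396
d1 = (ln(S_0'/K) + (r + sigma^2/2)*T) / (sigma*sqrt(T)) = -0.82250585
d2 = d1 - sigma*sqrt(T) = -0.90620489
exp(-rT) = 0.99642451
N(d1) = 0.20539453; N(d2) = 0.18241371
C = S_0' * N(d1) - K * exp(-rT) * N(d2) = 1.00103396 * 0.20539453 - 1.0800 * 0.99642451 * 0.18241371 = 0.0093


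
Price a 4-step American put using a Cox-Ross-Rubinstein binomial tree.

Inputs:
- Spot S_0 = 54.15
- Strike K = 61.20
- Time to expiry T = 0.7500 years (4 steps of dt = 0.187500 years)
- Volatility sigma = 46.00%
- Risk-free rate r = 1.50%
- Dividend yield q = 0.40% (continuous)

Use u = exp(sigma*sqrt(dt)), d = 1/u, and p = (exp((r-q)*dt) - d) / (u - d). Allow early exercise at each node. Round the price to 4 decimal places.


dt = T/N = 0.187500
u = exp(sigma*sqrt(dt)) = 1.220409; d = 1/u = 0.819398
p = (exp((r-q)*dt) - d) / (u - d) = 0.455516
Discount per step: exp(-r*dt) = 0.997191
Stock lattice S(k, i) with i counting down-moves:
  k=0: S(0,0) = 54.1500
  k=1: S(1,0) = 66.0851; S(1,1) = 44.3704
  k=2: S(2,0) = 80.6509; S(2,1) = 54.1500; S(2,2) = 36.3570
  k=3: S(3,0) = 98.4270; S(3,1) = 66.0851; S(3,2) = 44.3704; S(3,3) = 29.7908
  k=4: S(4,0) = 120.1212; S(4,1) = 80.6509; S(4,2) = 54.1500; S(4,3) = 36.3570; S(4,4) = 24.4105
Terminal payoffs V(N, i) = max(K - S_T, 0):
  V(4,0) = 0.000000; V(4,1) = 0.000000; V(4,2) = 7.050000; V(4,3) = 24.843017; V(4,4) = 36.789470
Backward induction: V(k, i) = exp(-r*dt) * [p * V(k+1, i) + (1-p) * V(k+1, i+1)]; then take max(V_cont, immediate exercise) for American.
  V(3,0) = exp(-r*dt) * [p*0.000000 + (1-p)*0.000000] = 0.000000; exercise = 0.000000; V(3,0) = max -> 0.000000
  V(3,1) = exp(-r*dt) * [p*0.000000 + (1-p)*7.050000] = 3.827831; exercise = 0.000000; V(3,1) = max -> 3.827831
  V(3,2) = exp(-r*dt) * [p*7.050000 + (1-p)*24.843017] = 16.691002; exercise = 16.829620; V(3,2) = max -> 16.829620
  V(3,3) = exp(-r*dt) * [p*24.843017 + (1-p)*36.789470] = 31.259627; exercise = 31.409175; V(3,3) = max -> 31.409175
  V(2,0) = exp(-r*dt) * [p*0.000000 + (1-p)*3.827831] = 2.078339; exercise = 0.000000; V(2,0) = max -> 2.078339
  V(2,1) = exp(-r*dt) * [p*3.827831 + (1-p)*16.829620] = 10.876463; exercise = 7.050000; V(2,1) = max -> 10.876463
  V(2,2) = exp(-r*dt) * [p*16.829620 + (1-p)*31.409175] = 24.698391; exercise = 24.843017; V(2,2) = max -> 24.843017
  V(1,0) = exp(-r*dt) * [p*2.078339 + (1-p)*10.876463] = 6.849484; exercise = 0.000000; V(1,0) = max -> 6.849484
  V(1,1) = exp(-r*dt) * [p*10.876463 + (1-p)*24.843017] = 18.429122; exercise = 16.829620; V(1,1) = max -> 18.429122
  V(0,0) = exp(-r*dt) * [p*6.849484 + (1-p)*18.429122] = 13.117466; exercise = 7.050000; V(0,0) = max -> 13.117466

Answer: Price = V(0,0) = 13.1175


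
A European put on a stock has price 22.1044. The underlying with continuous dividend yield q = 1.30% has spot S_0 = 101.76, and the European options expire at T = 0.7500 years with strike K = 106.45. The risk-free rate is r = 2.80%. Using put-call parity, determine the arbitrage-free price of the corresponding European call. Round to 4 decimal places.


Put-call parity: C - P = S_0 * exp(-qT) - K * exp(-rT).
S_0 * exp(-qT) = 101.7600 * 0.99029738 = 100.77266110
K * exp(-rT) = 106.4500 * 0.97921896 = 104.23785878
C = P + S*exp(-qT) - K*exp(-rT)
C = 22.1044 + 100.77266110 - 104.23785878 = 18.6392

Answer: Call price = 18.6392


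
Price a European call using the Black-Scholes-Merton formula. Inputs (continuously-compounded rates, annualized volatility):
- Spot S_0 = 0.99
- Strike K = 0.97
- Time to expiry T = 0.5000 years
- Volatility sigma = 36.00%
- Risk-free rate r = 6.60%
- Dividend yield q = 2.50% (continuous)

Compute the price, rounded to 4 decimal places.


d1 = (ln(S/K) + (r - q + 0.5*sigma^2) * T) / (sigma * sqrt(T)) = 0.28798445
d2 = d1 - sigma * sqrt(T) = 0.03342600
exp(-rT) = 0.96753856; exp(-qT) = 0.98757780
C = S_0 * exp(-qT) * N(d1) - K * exp(-rT) * N(d2)
N(d1) = 0.61332068; N(d2) = 0.51333256
C = 0.9900 * 0.98757780 * 0.61332068 - 0.9700 * 0.96753856 * 0.51333256 = 0.1179

Answer: Price = 0.1179


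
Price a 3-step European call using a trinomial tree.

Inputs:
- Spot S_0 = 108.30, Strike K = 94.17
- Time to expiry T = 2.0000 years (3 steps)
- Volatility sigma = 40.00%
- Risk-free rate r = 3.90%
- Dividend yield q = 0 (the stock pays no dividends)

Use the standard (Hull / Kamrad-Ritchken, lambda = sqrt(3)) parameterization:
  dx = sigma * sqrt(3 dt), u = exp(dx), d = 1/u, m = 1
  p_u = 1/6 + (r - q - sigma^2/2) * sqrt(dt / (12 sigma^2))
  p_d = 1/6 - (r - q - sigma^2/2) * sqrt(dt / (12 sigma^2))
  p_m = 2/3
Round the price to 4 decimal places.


dt = T/N = 0.666667; dx = sigma*sqrt(3*dt) = 0.565685
u = exp(dx) = 1.760654; d = 1/u = 0.567971
p_u = 0.142507, p_m = 0.666667, p_d = 0.190826
Discount per step: exp(-r*dt) = 0.974335
Stock lattice S(k, j) with j the centered position index:
  k=0: S(0,+0) = 108.3000
  k=1: S(1,-1) = 61.5112; S(1,+0) = 108.3000; S(1,+1) = 190.6788
  k=2: S(2,-2) = 34.9366; S(2,-1) = 61.5112; S(2,+0) = 108.3000; S(2,+1) = 190.6788; S(2,+2) = 335.7195
  k=3: S(3,-3) = 19.8430; S(3,-2) = 34.9366; S(3,-1) = 61.5112; S(3,+0) = 108.3000; S(3,+1) = 190.6788; S(3,+2) = 335.7195; S(3,+3) = 591.0859
Terminal payoffs V(N, j) = max(S_T - K, 0):
  V(3,-3) = 0.000000; V(3,-2) = 0.000000; V(3,-1) = 0.000000; V(3,+0) = 14.130000; V(3,+1) = 96.508846; V(3,+2) = 241.549505; V(3,+3) = 496.915944
Backward induction: V(k, j) = exp(-r*dt) * [p_u * V(k+1, j+1) + p_m * V(k+1, j) + p_d * V(k+1, j-1)]
  V(2,-2) = exp(-r*dt) * [p_u*0.000000 + p_m*0.000000 + p_d*0.000000] = 0.000000
  V(2,-1) = exp(-r*dt) * [p_u*14.130000 + p_m*0.000000 + p_d*0.000000] = 1.961947
  V(2,+0) = exp(-r*dt) * [p_u*96.508846 + p_m*14.130000 + p_d*0.000000] = 22.578466
  V(2,+1) = exp(-r*dt) * [p_u*241.549505 + p_m*96.508846 + p_d*14.130000] = 98.854230
  V(2,+2) = exp(-r*dt) * [p_u*496.915944 + p_m*241.549505 + p_d*96.508846] = 243.840516
  V(1,-1) = exp(-r*dt) * [p_u*22.578466 + p_m*1.961947 + p_d*0.000000] = 4.409410
  V(1,+0) = exp(-r*dt) * [p_u*98.854230 + p_m*22.578466 + p_d*1.961947] = 28.756662
  V(1,+1) = exp(-r*dt) * [p_u*243.840516 + p_m*98.854230 + p_d*22.578466] = 102.266608
  V(0,+0) = exp(-r*dt) * [p_u*102.266608 + p_m*28.756662 + p_d*4.409410] = 33.698612

Answer: Price = V(0,0) = 33.6986


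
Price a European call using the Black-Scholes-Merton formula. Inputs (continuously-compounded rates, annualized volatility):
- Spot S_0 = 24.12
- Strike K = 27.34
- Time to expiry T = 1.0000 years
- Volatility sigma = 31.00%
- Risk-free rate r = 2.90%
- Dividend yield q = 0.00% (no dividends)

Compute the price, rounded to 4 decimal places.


Answer: Price = 2.0501

Derivation:
d1 = (ln(S/K) + (r - q + 0.5*sigma^2) * T) / (sigma * sqrt(T)) = -0.15567568
d2 = d1 - sigma * sqrt(T) = -0.46567568
exp(-rT) = 0.97141646; exp(-qT) = 1.00000000
C = S_0 * exp(-qT) * N(d1) - K * exp(-rT) * N(d2)
N(d1) = 0.43814434; N(d2) = 0.32072383
C = 24.1200 * 1.00000000 * 0.43814434 - 27.3400 * 0.97141646 * 0.32072383 = 2.0501


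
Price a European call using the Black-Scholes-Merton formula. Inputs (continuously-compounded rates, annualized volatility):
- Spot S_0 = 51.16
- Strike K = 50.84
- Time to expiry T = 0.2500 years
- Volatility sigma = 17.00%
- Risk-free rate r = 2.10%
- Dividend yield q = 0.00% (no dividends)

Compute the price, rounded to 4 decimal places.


d1 = (ln(S/K) + (r - q + 0.5*sigma^2) * T) / (sigma * sqrt(T)) = 0.17808271
d2 = d1 - sigma * sqrt(T) = 0.09308271
exp(-rT) = 0.99476376; exp(-qT) = 1.00000000
C = S_0 * exp(-qT) * N(d1) - K * exp(-rT) * N(d2)
N(d1) = 0.57067099; N(d2) = 0.53708107
C = 51.1600 * 1.00000000 * 0.57067099 - 50.8400 * 0.99476376 * 0.53708107 = 2.0333

Answer: Price = 2.0333


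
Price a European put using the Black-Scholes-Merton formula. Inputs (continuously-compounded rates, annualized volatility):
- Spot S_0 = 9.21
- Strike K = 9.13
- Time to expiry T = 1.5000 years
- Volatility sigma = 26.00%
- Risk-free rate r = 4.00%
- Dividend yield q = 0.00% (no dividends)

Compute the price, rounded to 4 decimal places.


Answer: Price = 0.8464

Derivation:
d1 = (ln(S/K) + (r - q + 0.5*sigma^2) * T) / (sigma * sqrt(T)) = 0.37503621
d2 = d1 - sigma * sqrt(T) = 0.05660254
exp(-rT) = 0.94176453; exp(-qT) = 1.00000000
P = K * exp(-rT) * N(-d2) - S_0 * exp(-qT) * N(-d1)
N(-d1) = 0.35381677; N(-d2) = 0.47743090
P = 9.1300 * 0.94176453 * 0.47743090 - 9.2100 * 1.00000000 * 0.35381677 = 0.8464


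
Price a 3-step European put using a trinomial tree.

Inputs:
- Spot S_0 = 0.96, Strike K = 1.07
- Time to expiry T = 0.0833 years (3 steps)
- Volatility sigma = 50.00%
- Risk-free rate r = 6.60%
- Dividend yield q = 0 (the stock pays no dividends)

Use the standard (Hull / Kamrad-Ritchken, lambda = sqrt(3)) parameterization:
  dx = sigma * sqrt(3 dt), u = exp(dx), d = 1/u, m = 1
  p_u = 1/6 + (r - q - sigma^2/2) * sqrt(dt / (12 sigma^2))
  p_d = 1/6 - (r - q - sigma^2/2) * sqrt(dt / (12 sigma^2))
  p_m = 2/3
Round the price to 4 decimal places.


Answer: Price = V(0,0) = 0.1256

Derivation:
dt = T/N = 0.027767; dx = sigma*sqrt(3*dt) = 0.144309
u = exp(dx) = 1.155241; d = 1/u = 0.865620
p_u = 0.160991, p_m = 0.666667, p_d = 0.172343
Discount per step: exp(-r*dt) = 0.998169
Stock lattice S(k, j) with j the centered position index:
  k=0: S(0,+0) = 0.9600
  k=1: S(1,-1) = 0.8310; S(1,+0) = 0.9600; S(1,+1) = 1.1090
  k=2: S(2,-2) = 0.7193; S(2,-1) = 0.8310; S(2,+0) = 0.9600; S(2,+1) = 1.1090; S(2,+2) = 1.2812
  k=3: S(3,-3) = 0.6227; S(3,-2) = 0.7193; S(3,-1) = 0.8310; S(3,+0) = 0.9600; S(3,+1) = 1.1090; S(3,+2) = 1.2812; S(3,+3) = 1.4801
Terminal payoffs V(N, j) = max(K - S_T, 0):
  V(3,-3) = 0.447336; V(3,-2) = 0.350673; V(3,-1) = 0.239004; V(3,+0) = 0.110000; V(3,+1) = 0.000000; V(3,+2) = 0.000000; V(3,+3) = 0.000000
Backward induction: V(k, j) = exp(-r*dt) * [p_u * V(k+1, j+1) + p_m * V(k+1, j) + p_d * V(k+1, j-1)]
  V(2,-2) = exp(-r*dt) * [p_u*0.239004 + p_m*0.350673 + p_d*0.447336] = 0.348715
  V(2,-1) = exp(-r*dt) * [p_u*0.110000 + p_m*0.239004 + p_d*0.350673] = 0.237046
  V(2,+0) = exp(-r*dt) * [p_u*0.000000 + p_m*0.110000 + p_d*0.239004] = 0.114314
  V(2,+1) = exp(-r*dt) * [p_u*0.000000 + p_m*0.000000 + p_d*0.110000] = 0.018923
  V(2,+2) = exp(-r*dt) * [p_u*0.000000 + p_m*0.000000 + p_d*0.000000] = 0.000000
  V(1,-1) = exp(-r*dt) * [p_u*0.114314 + p_m*0.237046 + p_d*0.348715] = 0.236100
  V(1,+0) = exp(-r*dt) * [p_u*0.018923 + p_m*0.114314 + p_d*0.237046] = 0.119889
  V(1,+1) = exp(-r*dt) * [p_u*0.000000 + p_m*0.018923 + p_d*0.114314] = 0.032257
  V(0,+0) = exp(-r*dt) * [p_u*0.032257 + p_m*0.119889 + p_d*0.236100] = 0.125579


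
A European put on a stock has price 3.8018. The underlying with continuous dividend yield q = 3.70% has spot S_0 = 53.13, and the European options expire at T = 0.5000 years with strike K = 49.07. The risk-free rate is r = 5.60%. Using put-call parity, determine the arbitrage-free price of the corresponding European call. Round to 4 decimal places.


Put-call parity: C - P = S_0 * exp(-qT) - K * exp(-rT).
S_0 * exp(-qT) = 53.1300 * 0.98167007 = 52.15613106
K * exp(-rT) = 49.0700 * 0.97238837 = 47.71509716
C = P + S*exp(-qT) - K*exp(-rT)
C = 3.8018 + 52.15613106 - 47.71509716 = 8.2428

Answer: Call price = 8.2428


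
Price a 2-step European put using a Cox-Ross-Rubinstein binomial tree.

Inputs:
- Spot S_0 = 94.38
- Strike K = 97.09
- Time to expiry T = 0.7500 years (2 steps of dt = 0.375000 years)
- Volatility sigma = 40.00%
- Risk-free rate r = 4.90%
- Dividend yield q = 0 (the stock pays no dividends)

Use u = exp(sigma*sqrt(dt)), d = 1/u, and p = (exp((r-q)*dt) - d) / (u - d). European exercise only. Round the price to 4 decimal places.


dt = T/N = 0.375000
u = exp(sigma*sqrt(dt)) = 1.277556; d = 1/u = 0.782744
p = (exp((r-q)*dt) - d) / (u - d) = 0.476546
Discount per step: exp(-r*dt) = 0.981793
Stock lattice S(k, i) with i counting down-moves:
  k=0: S(0,0) = 94.3800
  k=1: S(1,0) = 120.5757; S(1,1) = 73.8754
  k=2: S(2,0) = 154.0423; S(2,1) = 94.3800; S(2,2) = 57.8256
Terminal payoffs V(N, i) = max(K - S_T, 0):
  V(2,0) = 0.000000; V(2,1) = 2.710000; V(2,2) = 39.264420
Backward induction: V(k, i) = exp(-r*dt) * [p * V(k+1, i) + (1-p) * V(k+1, i+1)].
  V(1,0) = exp(-r*dt) * [p*0.000000 + (1-p)*2.710000] = 1.392733
  V(1,1) = exp(-r*dt) * [p*2.710000 + (1-p)*39.264420] = 21.446838
  V(0,0) = exp(-r*dt) * [p*1.392733 + (1-p)*21.446838] = 11.673654

Answer: Price = V(0,0) = 11.6737


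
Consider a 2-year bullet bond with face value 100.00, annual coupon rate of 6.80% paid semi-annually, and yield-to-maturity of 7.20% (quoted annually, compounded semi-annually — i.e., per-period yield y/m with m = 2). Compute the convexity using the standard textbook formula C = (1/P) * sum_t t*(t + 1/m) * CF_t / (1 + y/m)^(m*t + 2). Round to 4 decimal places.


Answer: Convexity = 4.3585

Derivation:
Coupon per period c = face * coupon_rate / m = 3.400000
Periods per year m = 2; per-period yield y/m = 0.036000
Number of cashflows N = 4
Cashflows (t years, CF_t, discount factor 1/(1+y/m)^(m*t), PV):
  t = 0.5000: CF_t = 3.400000, DF = 0.965251, PV = 3.281853
  t = 1.0000: CF_t = 3.400000, DF = 0.931709, PV = 3.167812
  t = 1.5000: CF_t = 3.400000, DF = 0.899333, PV = 3.057734
  t = 2.0000: CF_t = 103.400000, DF = 0.868082, PV = 89.759726
Price P = sum_t PV_t = 99.267125
Convexity numerator sum_t t*(t + 1/m) * CF_t / (1+y/m)^(m*t + 2):
  t = 0.5000: term = 1.528867
  t = 1.0000: term = 4.427221
  t = 1.5000: term = 8.546758
  t = 2.0000: term = 418.149913
Convexity = (1/P) * sum = 432.652758 / 99.267125 = 4.358470


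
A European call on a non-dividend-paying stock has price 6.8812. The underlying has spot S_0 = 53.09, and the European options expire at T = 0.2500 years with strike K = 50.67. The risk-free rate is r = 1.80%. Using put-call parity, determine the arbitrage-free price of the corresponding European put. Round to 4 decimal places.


Answer: Put price = 4.2337

Derivation:
Put-call parity: C - P = S_0 * exp(-qT) - K * exp(-rT).
S_0 * exp(-qT) = 53.0900 * 1.00000000 = 53.09000000
K * exp(-rT) = 50.6700 * 0.99551011 = 50.44249727
P = C - S*exp(-qT) + K*exp(-rT)
P = 6.8812 - 53.09000000 + 50.44249727 = 4.2337


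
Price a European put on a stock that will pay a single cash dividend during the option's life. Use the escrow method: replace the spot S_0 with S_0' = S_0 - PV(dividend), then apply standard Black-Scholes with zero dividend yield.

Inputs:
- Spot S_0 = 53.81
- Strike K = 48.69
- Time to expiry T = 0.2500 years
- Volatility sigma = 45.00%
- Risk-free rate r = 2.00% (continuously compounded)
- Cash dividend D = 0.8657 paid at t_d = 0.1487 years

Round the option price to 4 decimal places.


Answer: Price = 2.6387

Derivation:
PV(D) = D * exp(-r * t_d) = 0.8657 * 0.99703042 = 0.86312923
S_0' = S_0 - PV(D) = 53.8100 - 0.86312923 = 52.94687077
d1 = (ln(S_0'/K) + (r + sigma^2/2)*T) / (sigma*sqrt(T)) = 0.50723468
d2 = d1 - sigma*sqrt(T) = 0.28223468
exp(-rT) = 0.99501248
N(-d1) = 0.30599508; N(-d2) = 0.38888179
P = K * exp(-rT) * N(-d2) - S_0' * N(-d1) = 48.6900 * 0.99501248 * 0.38888179 - 52.94687077 * 0.30599508 = 2.6387


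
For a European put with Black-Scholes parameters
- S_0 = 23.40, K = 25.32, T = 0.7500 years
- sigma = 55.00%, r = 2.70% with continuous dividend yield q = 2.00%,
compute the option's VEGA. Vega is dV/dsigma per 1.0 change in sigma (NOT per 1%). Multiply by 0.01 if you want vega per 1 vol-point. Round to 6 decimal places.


Answer: Vega = 7.936405

Derivation:
d1 = 0.0836190568; d2 = -0.3926949153
phi(d1) = 0.3975499841; exp(-qT) = 0.9851119396; exp(-rT) = 0.9799536543
Vega = S * exp(-qT) * phi(d1) * sqrt(T) = 23.4000 * 0.9851119396 * 0.3975499841 * 0.8660254038 = 7.936405


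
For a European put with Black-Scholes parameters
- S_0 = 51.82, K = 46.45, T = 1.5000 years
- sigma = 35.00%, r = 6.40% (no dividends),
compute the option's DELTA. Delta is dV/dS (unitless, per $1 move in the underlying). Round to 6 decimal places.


d1 = 0.6934965263; d2 = 0.2648358213
phi(d1) = 0.3136720551; exp(-qT) = 1.0000000000; exp(-rT) = 0.9084640161
N(-d1) = 0.2439990025
Delta = -exp(-qT) * N(-d1) = -1.0000000000 * 0.2439990025 = -0.243999

Answer: Delta = -0.243999


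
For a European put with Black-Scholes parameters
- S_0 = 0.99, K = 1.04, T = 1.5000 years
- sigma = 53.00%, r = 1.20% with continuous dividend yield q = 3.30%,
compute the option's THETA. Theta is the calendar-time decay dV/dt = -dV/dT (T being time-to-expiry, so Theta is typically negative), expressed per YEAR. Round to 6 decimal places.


Answer: Theta = -0.084545

Derivation:
d1 = 0.2001247770; d2 = -0.4489900048
phi(d1) = 0.3910329324; exp(-qT) = 0.9517051581; exp(-rT) = 0.9821610324
Theta = -S*exp(-qT)*phi(d1)*sigma/(2*sqrt(T)) + r*K*exp(-rT)*N(-d2) - q*S*exp(-qT)*N(-d1)
N(-d1) = 0.4206914980; N(-d2) = 0.6732805665; sqrt(T) = 1.2247448714
Term 1 = -0.9900 * 0.9517051581 * 0.3910329324 * 0.5300 / (2 * 1.2247448714) = -0.0797170460
Term 2 = 0.0120 * 1.0400 * 0.9821610324 * 0.6732805665 = 0.0082526488
Term 3 = -0.0330 * 0.9900 * 0.9517051581 * 0.4206914980 = -0.0130802274
Theta = -0.0797170460 + (0.0082526488) + (-0.0130802274) = -0.084545
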